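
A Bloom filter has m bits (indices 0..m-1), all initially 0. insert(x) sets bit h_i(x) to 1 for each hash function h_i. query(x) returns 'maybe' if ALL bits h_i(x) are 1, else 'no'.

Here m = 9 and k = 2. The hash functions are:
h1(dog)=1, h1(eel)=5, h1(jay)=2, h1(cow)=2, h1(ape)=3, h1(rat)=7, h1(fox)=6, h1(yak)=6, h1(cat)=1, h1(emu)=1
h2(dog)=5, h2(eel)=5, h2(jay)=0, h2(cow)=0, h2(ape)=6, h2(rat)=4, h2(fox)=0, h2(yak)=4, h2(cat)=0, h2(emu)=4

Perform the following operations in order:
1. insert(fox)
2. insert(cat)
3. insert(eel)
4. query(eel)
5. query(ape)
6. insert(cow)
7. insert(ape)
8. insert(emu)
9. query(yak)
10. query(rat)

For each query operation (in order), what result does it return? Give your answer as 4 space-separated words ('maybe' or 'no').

Answer: maybe no maybe no

Derivation:
Start: bits=000000000
Op 1: insert fox -> sets bits 0 6 -> bits=100000100
Op 2: insert cat -> sets bits 0 1 -> bits=110000100
Op 3: insert eel -> sets bits 5 -> bits=110001100
Op 4: query eel -> checks bit5=1 (all 1) -> maybe
Op 5: query ape -> checks bit3=0, bit6=1 (has a 0) -> no
Op 6: insert cow -> sets bits 0 2 -> bits=111001100
Op 7: insert ape -> sets bits 3 6 -> bits=111101100
Op 8: insert emu -> sets bits 1 4 -> bits=111111100
Op 9: query yak -> checks bit4=1, bit6=1 (all 1) -> maybe
Op 10: query rat -> checks bit4=1, bit7=0 (has a 0) -> no
Query results in order: maybe no maybe no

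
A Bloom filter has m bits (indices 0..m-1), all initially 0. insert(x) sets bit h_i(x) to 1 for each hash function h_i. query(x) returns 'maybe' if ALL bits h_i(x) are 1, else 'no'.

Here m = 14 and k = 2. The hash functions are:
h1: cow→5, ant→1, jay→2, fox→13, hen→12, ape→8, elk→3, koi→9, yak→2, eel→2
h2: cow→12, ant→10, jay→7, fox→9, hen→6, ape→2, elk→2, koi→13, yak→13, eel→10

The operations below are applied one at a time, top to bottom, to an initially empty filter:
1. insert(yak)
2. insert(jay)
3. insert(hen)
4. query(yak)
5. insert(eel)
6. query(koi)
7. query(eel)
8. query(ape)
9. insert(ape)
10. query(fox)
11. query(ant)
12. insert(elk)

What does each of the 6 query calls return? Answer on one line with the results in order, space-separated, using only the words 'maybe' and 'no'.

Start: bits=00000000000000
Op 1: insert yak -> sets bits 2 13 -> bits=00100000000001
Op 2: insert jay -> sets bits 2 7 -> bits=00100001000001
Op 3: insert hen -> sets bits 6 12 -> bits=00100011000011
Op 4: query yak -> checks bit2=1, bit13=1 (all 1) -> maybe
Op 5: insert eel -> sets bits 2 10 -> bits=00100011001011
Op 6: query koi -> checks bit9=0, bit13=1 (has a 0) -> no
Op 7: query eel -> checks bit2=1, bit10=1 (all 1) -> maybe
Op 8: query ape -> checks bit2=1, bit8=0 (has a 0) -> no
Op 9: insert ape -> sets bits 2 8 -> bits=00100011101011
Op 10: query fox -> checks bit9=0, bit13=1 (has a 0) -> no
Op 11: query ant -> checks bit1=0, bit10=1 (has a 0) -> no
Op 12: insert elk -> sets bits 2 3 -> bits=00110011101011
Query results in order: maybe no maybe no no no

Answer: maybe no maybe no no no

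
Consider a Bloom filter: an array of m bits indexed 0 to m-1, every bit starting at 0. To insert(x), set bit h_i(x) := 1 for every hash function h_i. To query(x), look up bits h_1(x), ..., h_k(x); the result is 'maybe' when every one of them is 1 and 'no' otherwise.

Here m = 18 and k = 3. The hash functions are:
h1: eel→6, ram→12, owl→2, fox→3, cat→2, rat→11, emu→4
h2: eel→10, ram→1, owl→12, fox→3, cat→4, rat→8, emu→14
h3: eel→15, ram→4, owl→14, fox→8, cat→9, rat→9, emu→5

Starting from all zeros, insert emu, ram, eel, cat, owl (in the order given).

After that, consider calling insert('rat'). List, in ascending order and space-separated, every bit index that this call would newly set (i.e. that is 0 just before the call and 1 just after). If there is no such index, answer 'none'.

Answer: 8 11

Derivation:
Start: bits=000000000000000000
After insert 'emu': sets bits 4 5 14 -> bits=000011000000001000
After insert 'ram': sets bits 1 4 12 -> bits=010011000000101000
After insert 'eel': sets bits 6 10 15 -> bits=010011100010101100
After insert 'cat': sets bits 2 4 9 -> bits=011011100110101100
After insert 'owl': sets bits 2 12 14 -> bits=011011100110101100
insert 'rat' would touch bits 8 9 11; currently bit8=0, bit9=1, bit11=0
Bits that are 0 among those (would change 0->1): 8 11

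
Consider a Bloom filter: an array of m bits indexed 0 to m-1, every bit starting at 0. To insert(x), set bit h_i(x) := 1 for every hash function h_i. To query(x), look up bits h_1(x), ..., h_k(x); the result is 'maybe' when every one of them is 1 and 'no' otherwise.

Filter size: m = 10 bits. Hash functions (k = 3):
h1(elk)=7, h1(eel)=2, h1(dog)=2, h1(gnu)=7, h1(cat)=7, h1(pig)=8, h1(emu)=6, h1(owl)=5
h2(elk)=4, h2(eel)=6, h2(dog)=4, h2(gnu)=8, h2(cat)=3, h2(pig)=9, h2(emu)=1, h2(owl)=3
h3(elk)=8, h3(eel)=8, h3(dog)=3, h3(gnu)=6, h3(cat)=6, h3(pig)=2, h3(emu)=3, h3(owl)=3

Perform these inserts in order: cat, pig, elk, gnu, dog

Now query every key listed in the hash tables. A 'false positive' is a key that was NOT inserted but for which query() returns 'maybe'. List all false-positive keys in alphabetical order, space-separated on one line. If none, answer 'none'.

Start: bits=0000000000
After insert 'cat': sets bits 3 6 7 -> bits=0001001100
After insert 'pig': sets bits 2 8 9 -> bits=0011001111
After insert 'elk': sets bits 4 7 8 -> bits=0011101111
After insert 'gnu': sets bits 6 7 8 -> bits=0011101111
After insert 'dog': sets bits 2 3 4 -> bits=0011101111
Not inserted: eel emu owl — query each against bits=0011101111:
query eel: checks bit2=1, bit6=1, bit8=1 (all 1) -> maybe => FALSE POSITIVE
query emu: checks bit1=0, bit3=1, bit6=1 (has a 0) -> no => not a false positive
query owl: checks bit3=1, bit5=0 (has a 0) -> no => not a false positive
False positives (alphabetical): eel

Answer: eel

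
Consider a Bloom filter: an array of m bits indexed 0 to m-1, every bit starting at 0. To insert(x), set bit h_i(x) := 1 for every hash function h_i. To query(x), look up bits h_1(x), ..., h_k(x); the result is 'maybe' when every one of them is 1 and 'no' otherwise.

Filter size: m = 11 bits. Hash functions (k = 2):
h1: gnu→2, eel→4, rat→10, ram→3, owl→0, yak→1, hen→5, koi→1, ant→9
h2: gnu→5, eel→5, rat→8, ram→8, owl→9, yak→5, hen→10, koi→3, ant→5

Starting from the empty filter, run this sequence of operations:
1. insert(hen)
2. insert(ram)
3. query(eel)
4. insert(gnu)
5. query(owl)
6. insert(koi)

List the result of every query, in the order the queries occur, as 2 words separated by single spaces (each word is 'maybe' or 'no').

Answer: no no

Derivation:
Start: bits=00000000000
Op 1: insert hen -> sets bits 5 10 -> bits=00000100001
Op 2: insert ram -> sets bits 3 8 -> bits=00010100101
Op 3: query eel -> checks bit4=0, bit5=1 (has a 0) -> no
Op 4: insert gnu -> sets bits 2 5 -> bits=00110100101
Op 5: query owl -> checks bit0=0, bit9=0 (has a 0) -> no
Op 6: insert koi -> sets bits 1 3 -> bits=01110100101
Query results in order: no no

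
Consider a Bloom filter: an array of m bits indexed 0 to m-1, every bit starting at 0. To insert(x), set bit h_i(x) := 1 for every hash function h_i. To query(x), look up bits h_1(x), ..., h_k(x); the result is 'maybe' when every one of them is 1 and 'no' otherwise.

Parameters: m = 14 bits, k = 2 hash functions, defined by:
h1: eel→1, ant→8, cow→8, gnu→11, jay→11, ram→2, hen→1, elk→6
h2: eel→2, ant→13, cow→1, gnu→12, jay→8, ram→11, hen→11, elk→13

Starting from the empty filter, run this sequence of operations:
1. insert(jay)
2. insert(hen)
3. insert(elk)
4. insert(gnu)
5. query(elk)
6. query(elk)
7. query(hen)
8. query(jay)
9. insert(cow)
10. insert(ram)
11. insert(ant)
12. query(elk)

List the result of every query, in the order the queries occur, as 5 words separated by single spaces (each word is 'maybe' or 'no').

Start: bits=00000000000000
Op 1: insert jay -> sets bits 8 11 -> bits=00000000100100
Op 2: insert hen -> sets bits 1 11 -> bits=01000000100100
Op 3: insert elk -> sets bits 6 13 -> bits=01000010100101
Op 4: insert gnu -> sets bits 11 12 -> bits=01000010100111
Op 5: query elk -> checks bit6=1, bit13=1 (all 1) -> maybe
Op 6: query elk -> checks bit6=1, bit13=1 (all 1) -> maybe
Op 7: query hen -> checks bit1=1, bit11=1 (all 1) -> maybe
Op 8: query jay -> checks bit8=1, bit11=1 (all 1) -> maybe
Op 9: insert cow -> sets bits 1 8 -> bits=01000010100111
Op 10: insert ram -> sets bits 2 11 -> bits=01100010100111
Op 11: insert ant -> sets bits 8 13 -> bits=01100010100111
Op 12: query elk -> checks bit6=1, bit13=1 (all 1) -> maybe
Query results in order: maybe maybe maybe maybe maybe

Answer: maybe maybe maybe maybe maybe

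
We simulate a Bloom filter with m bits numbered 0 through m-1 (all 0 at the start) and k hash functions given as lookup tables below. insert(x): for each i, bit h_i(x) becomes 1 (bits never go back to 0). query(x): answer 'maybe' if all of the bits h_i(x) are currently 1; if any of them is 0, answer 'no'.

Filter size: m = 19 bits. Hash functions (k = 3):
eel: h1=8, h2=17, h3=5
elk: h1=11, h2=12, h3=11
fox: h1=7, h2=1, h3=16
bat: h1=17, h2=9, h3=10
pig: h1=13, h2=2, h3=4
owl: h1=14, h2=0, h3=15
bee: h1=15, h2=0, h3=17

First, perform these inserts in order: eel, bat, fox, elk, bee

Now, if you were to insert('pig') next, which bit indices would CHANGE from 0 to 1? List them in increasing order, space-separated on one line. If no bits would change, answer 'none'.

Start: bits=0000000000000000000
After insert 'eel': sets bits 5 8 17 -> bits=0000010010000000010
After insert 'bat': sets bits 9 10 17 -> bits=0000010011100000010
After insert 'fox': sets bits 1 7 16 -> bits=0100010111100000110
After insert 'elk': sets bits 11 12 -> bits=0100010111111000110
After insert 'bee': sets bits 0 15 17 -> bits=1100010111111001110
insert 'pig' would touch bits 2 4 13; currently bit2=0, bit4=0, bit13=0
Bits that are 0 among those (would change 0->1): 2 4 13

Answer: 2 4 13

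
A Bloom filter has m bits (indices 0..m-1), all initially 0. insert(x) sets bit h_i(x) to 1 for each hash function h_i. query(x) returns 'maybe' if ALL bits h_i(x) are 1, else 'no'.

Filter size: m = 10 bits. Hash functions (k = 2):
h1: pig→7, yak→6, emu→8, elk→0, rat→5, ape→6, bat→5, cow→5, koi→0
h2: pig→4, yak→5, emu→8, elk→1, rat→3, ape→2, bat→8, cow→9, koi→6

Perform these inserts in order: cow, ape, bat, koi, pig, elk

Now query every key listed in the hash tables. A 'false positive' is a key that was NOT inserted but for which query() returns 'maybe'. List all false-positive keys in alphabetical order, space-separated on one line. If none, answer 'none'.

Start: bits=0000000000
After insert 'cow': sets bits 5 9 -> bits=0000010001
After insert 'ape': sets bits 2 6 -> bits=0010011001
After insert 'bat': sets bits 5 8 -> bits=0010011011
After insert 'koi': sets bits 0 6 -> bits=1010011011
After insert 'pig': sets bits 4 7 -> bits=1010111111
After insert 'elk': sets bits 0 1 -> bits=1110111111
Not inserted: emu rat yak — query each against bits=1110111111:
query emu: checks bit8=1 (all 1) -> maybe => FALSE POSITIVE
query rat: checks bit3=0, bit5=1 (has a 0) -> no => not a false positive
query yak: checks bit5=1, bit6=1 (all 1) -> maybe => FALSE POSITIVE
False positives (alphabetical): emu yak

Answer: emu yak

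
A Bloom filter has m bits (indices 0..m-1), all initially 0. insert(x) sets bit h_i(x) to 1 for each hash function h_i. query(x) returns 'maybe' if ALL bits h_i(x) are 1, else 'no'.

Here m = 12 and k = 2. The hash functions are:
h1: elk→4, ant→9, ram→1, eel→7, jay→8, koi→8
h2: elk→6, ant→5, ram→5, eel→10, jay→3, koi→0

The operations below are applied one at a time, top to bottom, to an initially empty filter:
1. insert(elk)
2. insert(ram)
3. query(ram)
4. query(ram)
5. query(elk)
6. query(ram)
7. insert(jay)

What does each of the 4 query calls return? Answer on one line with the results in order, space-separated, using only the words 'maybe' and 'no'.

Start: bits=000000000000
Op 1: insert elk -> sets bits 4 6 -> bits=000010100000
Op 2: insert ram -> sets bits 1 5 -> bits=010011100000
Op 3: query ram -> checks bit1=1, bit5=1 (all 1) -> maybe
Op 4: query ram -> checks bit1=1, bit5=1 (all 1) -> maybe
Op 5: query elk -> checks bit4=1, bit6=1 (all 1) -> maybe
Op 6: query ram -> checks bit1=1, bit5=1 (all 1) -> maybe
Op 7: insert jay -> sets bits 3 8 -> bits=010111101000
Query results in order: maybe maybe maybe maybe

Answer: maybe maybe maybe maybe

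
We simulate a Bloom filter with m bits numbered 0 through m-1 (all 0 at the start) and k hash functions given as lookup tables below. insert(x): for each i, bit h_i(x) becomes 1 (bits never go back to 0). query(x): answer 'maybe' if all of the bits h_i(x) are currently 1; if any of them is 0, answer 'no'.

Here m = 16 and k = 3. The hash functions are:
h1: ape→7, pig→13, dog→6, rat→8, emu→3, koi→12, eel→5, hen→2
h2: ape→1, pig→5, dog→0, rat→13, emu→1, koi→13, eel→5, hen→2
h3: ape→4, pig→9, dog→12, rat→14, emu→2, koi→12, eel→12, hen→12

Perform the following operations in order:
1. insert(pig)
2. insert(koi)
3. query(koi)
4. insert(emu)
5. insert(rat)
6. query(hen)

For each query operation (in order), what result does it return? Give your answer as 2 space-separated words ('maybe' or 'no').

Start: bits=0000000000000000
Op 1: insert pig -> sets bits 5 9 13 -> bits=0000010001000100
Op 2: insert koi -> sets bits 12 13 -> bits=0000010001001100
Op 3: query koi -> checks bit12=1, bit13=1 (all 1) -> maybe
Op 4: insert emu -> sets bits 1 2 3 -> bits=0111010001001100
Op 5: insert rat -> sets bits 8 13 14 -> bits=0111010011001110
Op 6: query hen -> checks bit2=1, bit12=1 (all 1) -> maybe
Query results in order: maybe maybe

Answer: maybe maybe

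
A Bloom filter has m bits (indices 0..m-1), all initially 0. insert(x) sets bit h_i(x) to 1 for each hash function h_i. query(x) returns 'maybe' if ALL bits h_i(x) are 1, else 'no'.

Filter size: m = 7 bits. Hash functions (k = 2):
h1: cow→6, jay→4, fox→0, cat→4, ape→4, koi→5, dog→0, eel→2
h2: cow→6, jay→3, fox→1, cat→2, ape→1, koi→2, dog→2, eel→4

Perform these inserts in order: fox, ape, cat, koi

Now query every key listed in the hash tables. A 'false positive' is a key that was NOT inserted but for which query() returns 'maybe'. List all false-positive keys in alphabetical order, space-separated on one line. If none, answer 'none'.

Start: bits=0000000
After insert 'fox': sets bits 0 1 -> bits=1100000
After insert 'ape': sets bits 1 4 -> bits=1100100
After insert 'cat': sets bits 2 4 -> bits=1110100
After insert 'koi': sets bits 2 5 -> bits=1110110
Not inserted: cow dog eel jay — query each against bits=1110110:
query cow: checks bit6=0 (has a 0) -> no => not a false positive
query dog: checks bit0=1, bit2=1 (all 1) -> maybe => FALSE POSITIVE
query eel: checks bit2=1, bit4=1 (all 1) -> maybe => FALSE POSITIVE
query jay: checks bit3=0, bit4=1 (has a 0) -> no => not a false positive
False positives (alphabetical): dog eel

Answer: dog eel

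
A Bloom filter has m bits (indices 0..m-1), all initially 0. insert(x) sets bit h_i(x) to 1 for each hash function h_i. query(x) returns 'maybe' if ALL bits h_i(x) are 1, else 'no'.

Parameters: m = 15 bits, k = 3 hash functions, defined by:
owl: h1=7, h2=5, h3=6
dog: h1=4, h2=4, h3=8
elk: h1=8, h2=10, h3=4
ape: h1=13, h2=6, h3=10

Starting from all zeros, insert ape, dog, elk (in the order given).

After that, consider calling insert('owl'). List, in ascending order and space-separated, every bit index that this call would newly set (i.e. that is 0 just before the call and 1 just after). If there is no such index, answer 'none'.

Start: bits=000000000000000
After insert 'ape': sets bits 6 10 13 -> bits=000000100010010
After insert 'dog': sets bits 4 8 -> bits=000010101010010
After insert 'elk': sets bits 4 8 10 -> bits=000010101010010
insert 'owl' would touch bits 5 6 7; currently bit5=0, bit6=1, bit7=0
Bits that are 0 among those (would change 0->1): 5 7

Answer: 5 7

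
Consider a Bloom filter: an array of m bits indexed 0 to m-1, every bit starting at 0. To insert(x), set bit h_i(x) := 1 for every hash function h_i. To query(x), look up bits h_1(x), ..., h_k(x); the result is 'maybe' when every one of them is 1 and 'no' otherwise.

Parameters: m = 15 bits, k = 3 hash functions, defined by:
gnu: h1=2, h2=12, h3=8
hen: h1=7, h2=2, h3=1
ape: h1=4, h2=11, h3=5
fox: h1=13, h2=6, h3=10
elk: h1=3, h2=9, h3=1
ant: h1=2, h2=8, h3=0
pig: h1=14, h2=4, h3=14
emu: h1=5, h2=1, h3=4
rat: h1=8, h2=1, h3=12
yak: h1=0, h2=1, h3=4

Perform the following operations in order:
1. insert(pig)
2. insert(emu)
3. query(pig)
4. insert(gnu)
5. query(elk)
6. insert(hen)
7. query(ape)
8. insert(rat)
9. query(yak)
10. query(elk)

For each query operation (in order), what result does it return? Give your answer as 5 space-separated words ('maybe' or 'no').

Start: bits=000000000000000
Op 1: insert pig -> sets bits 4 14 -> bits=000010000000001
Op 2: insert emu -> sets bits 1 4 5 -> bits=010011000000001
Op 3: query pig -> checks bit4=1, bit14=1 (all 1) -> maybe
Op 4: insert gnu -> sets bits 2 8 12 -> bits=011011001000101
Op 5: query elk -> checks bit1=1, bit3=0, bit9=0 (has a 0) -> no
Op 6: insert hen -> sets bits 1 2 7 -> bits=011011011000101
Op 7: query ape -> checks bit4=1, bit5=1, bit11=0 (has a 0) -> no
Op 8: insert rat -> sets bits 1 8 12 -> bits=011011011000101
Op 9: query yak -> checks bit0=0, bit1=1, bit4=1 (has a 0) -> no
Op 10: query elk -> checks bit1=1, bit3=0, bit9=0 (has a 0) -> no
Query results in order: maybe no no no no

Answer: maybe no no no no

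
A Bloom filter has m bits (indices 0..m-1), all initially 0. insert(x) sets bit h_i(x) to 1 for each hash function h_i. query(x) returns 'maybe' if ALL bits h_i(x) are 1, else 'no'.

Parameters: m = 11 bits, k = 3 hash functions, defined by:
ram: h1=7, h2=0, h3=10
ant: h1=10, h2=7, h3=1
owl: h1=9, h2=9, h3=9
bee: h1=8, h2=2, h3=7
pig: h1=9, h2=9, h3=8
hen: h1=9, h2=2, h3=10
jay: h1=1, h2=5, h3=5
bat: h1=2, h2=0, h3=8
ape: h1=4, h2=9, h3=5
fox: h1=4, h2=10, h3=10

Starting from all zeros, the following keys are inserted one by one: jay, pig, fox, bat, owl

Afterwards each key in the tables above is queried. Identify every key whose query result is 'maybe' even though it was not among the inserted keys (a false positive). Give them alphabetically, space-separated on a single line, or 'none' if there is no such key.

Answer: ape hen

Derivation:
Start: bits=00000000000
After insert 'jay': sets bits 1 5 -> bits=01000100000
After insert 'pig': sets bits 8 9 -> bits=01000100110
After insert 'fox': sets bits 4 10 -> bits=01001100111
After insert 'bat': sets bits 0 2 8 -> bits=11101100111
After insert 'owl': sets bits 9 -> bits=11101100111
Not inserted: ant ape bee hen ram — query each against bits=11101100111:
query ant: checks bit1=1, bit7=0, bit10=1 (has a 0) -> no => not a false positive
query ape: checks bit4=1, bit5=1, bit9=1 (all 1) -> maybe => FALSE POSITIVE
query bee: checks bit2=1, bit7=0, bit8=1 (has a 0) -> no => not a false positive
query hen: checks bit2=1, bit9=1, bit10=1 (all 1) -> maybe => FALSE POSITIVE
query ram: checks bit0=1, bit7=0, bit10=1 (has a 0) -> no => not a false positive
False positives (alphabetical): ape hen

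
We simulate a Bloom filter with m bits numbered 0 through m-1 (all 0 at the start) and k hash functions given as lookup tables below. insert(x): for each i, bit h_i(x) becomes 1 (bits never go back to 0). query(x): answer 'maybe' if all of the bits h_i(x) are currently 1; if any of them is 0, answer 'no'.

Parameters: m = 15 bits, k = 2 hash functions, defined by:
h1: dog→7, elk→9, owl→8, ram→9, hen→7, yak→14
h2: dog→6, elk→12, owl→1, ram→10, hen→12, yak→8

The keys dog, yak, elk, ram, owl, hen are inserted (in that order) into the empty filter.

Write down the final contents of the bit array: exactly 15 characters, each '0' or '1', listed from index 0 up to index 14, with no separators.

Answer: 010000111110101

Derivation:
Start: bits=000000000000000
After insert 'dog': sets bits 6 7 -> bits=000000110000000
After insert 'yak': sets bits 8 14 -> bits=000000111000001
After insert 'elk': sets bits 9 12 -> bits=000000111100101
After insert 'ram': sets bits 9 10 -> bits=000000111110101
After insert 'owl': sets bits 1 8 -> bits=010000111110101
After insert 'hen': sets bits 7 12 -> bits=010000111110101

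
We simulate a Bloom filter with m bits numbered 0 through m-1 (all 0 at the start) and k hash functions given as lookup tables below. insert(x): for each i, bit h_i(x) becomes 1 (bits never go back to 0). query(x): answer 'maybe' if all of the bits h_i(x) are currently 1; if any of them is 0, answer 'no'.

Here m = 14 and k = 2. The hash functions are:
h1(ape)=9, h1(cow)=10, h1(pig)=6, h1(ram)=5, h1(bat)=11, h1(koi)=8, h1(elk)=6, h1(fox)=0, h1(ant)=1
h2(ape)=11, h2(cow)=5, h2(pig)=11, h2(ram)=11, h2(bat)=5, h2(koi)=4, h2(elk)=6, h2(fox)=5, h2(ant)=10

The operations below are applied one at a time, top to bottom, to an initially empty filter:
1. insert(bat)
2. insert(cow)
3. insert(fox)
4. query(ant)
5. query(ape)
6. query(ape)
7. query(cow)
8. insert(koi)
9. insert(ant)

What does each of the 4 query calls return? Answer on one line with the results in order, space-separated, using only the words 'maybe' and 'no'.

Answer: no no no maybe

Derivation:
Start: bits=00000000000000
Op 1: insert bat -> sets bits 5 11 -> bits=00000100000100
Op 2: insert cow -> sets bits 5 10 -> bits=00000100001100
Op 3: insert fox -> sets bits 0 5 -> bits=10000100001100
Op 4: query ant -> checks bit1=0, bit10=1 (has a 0) -> no
Op 5: query ape -> checks bit9=0, bit11=1 (has a 0) -> no
Op 6: query ape -> checks bit9=0, bit11=1 (has a 0) -> no
Op 7: query cow -> checks bit5=1, bit10=1 (all 1) -> maybe
Op 8: insert koi -> sets bits 4 8 -> bits=10001100101100
Op 9: insert ant -> sets bits 1 10 -> bits=11001100101100
Query results in order: no no no maybe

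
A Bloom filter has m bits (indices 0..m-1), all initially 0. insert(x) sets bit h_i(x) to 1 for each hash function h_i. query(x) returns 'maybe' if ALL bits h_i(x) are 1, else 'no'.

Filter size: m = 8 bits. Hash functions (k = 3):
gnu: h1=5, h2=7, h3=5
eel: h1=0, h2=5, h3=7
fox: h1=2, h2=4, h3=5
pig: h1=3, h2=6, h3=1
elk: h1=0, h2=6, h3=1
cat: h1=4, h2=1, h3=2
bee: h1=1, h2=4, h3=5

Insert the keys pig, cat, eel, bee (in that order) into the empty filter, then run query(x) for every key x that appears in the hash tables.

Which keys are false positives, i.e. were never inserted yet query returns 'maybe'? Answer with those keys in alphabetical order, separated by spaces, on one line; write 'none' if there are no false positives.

Answer: elk fox gnu

Derivation:
Start: bits=00000000
After insert 'pig': sets bits 1 3 6 -> bits=01010010
After insert 'cat': sets bits 1 2 4 -> bits=01111010
After insert 'eel': sets bits 0 5 7 -> bits=11111111
After insert 'bee': sets bits 1 4 5 -> bits=11111111
Not inserted: elk fox gnu — query each against bits=11111111:
query elk: checks bit0=1, bit1=1, bit6=1 (all 1) -> maybe => FALSE POSITIVE
query fox: checks bit2=1, bit4=1, bit5=1 (all 1) -> maybe => FALSE POSITIVE
query gnu: checks bit5=1, bit7=1 (all 1) -> maybe => FALSE POSITIVE
False positives (alphabetical): elk fox gnu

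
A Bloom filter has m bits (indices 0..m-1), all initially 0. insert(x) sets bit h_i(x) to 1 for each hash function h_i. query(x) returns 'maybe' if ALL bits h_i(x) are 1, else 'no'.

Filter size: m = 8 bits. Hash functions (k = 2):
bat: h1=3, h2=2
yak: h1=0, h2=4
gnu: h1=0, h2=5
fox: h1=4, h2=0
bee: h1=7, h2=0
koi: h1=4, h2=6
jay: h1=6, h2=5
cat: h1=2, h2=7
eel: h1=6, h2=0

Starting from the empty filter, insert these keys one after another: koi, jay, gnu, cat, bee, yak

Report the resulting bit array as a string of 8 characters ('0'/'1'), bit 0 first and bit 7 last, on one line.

Answer: 10101111

Derivation:
Start: bits=00000000
After insert 'koi': sets bits 4 6 -> bits=00001010
After insert 'jay': sets bits 5 6 -> bits=00001110
After insert 'gnu': sets bits 0 5 -> bits=10001110
After insert 'cat': sets bits 2 7 -> bits=10101111
After insert 'bee': sets bits 0 7 -> bits=10101111
After insert 'yak': sets bits 0 4 -> bits=10101111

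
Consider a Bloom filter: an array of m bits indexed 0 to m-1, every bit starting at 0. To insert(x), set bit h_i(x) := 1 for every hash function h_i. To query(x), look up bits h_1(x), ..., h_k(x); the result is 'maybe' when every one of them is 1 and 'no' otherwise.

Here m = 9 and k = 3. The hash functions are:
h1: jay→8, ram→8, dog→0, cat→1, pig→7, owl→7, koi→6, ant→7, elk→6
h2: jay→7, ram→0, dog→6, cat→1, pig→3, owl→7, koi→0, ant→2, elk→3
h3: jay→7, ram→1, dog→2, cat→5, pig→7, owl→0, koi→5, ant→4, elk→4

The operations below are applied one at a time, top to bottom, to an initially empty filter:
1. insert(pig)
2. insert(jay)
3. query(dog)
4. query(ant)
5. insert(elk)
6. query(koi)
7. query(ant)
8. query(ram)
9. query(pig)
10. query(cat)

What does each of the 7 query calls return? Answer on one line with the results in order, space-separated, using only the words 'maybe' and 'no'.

Answer: no no no no no maybe no

Derivation:
Start: bits=000000000
Op 1: insert pig -> sets bits 3 7 -> bits=000100010
Op 2: insert jay -> sets bits 7 8 -> bits=000100011
Op 3: query dog -> checks bit0=0, bit2=0, bit6=0 (has a 0) -> no
Op 4: query ant -> checks bit2=0, bit4=0, bit7=1 (has a 0) -> no
Op 5: insert elk -> sets bits 3 4 6 -> bits=000110111
Op 6: query koi -> checks bit0=0, bit5=0, bit6=1 (has a 0) -> no
Op 7: query ant -> checks bit2=0, bit4=1, bit7=1 (has a 0) -> no
Op 8: query ram -> checks bit0=0, bit1=0, bit8=1 (has a 0) -> no
Op 9: query pig -> checks bit3=1, bit7=1 (all 1) -> maybe
Op 10: query cat -> checks bit1=0, bit5=0 (has a 0) -> no
Query results in order: no no no no no maybe no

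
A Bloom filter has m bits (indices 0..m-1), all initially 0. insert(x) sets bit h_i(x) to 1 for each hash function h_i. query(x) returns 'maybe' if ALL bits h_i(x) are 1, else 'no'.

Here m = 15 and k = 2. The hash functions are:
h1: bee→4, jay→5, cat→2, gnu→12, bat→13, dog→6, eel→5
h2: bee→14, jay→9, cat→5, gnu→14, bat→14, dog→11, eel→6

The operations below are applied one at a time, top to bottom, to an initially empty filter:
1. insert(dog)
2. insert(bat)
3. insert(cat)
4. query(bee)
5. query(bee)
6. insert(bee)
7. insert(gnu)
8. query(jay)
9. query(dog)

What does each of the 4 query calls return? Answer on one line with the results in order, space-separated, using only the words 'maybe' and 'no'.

Answer: no no no maybe

Derivation:
Start: bits=000000000000000
Op 1: insert dog -> sets bits 6 11 -> bits=000000100001000
Op 2: insert bat -> sets bits 13 14 -> bits=000000100001011
Op 3: insert cat -> sets bits 2 5 -> bits=001001100001011
Op 4: query bee -> checks bit4=0, bit14=1 (has a 0) -> no
Op 5: query bee -> checks bit4=0, bit14=1 (has a 0) -> no
Op 6: insert bee -> sets bits 4 14 -> bits=001011100001011
Op 7: insert gnu -> sets bits 12 14 -> bits=001011100001111
Op 8: query jay -> checks bit5=1, bit9=0 (has a 0) -> no
Op 9: query dog -> checks bit6=1, bit11=1 (all 1) -> maybe
Query results in order: no no no maybe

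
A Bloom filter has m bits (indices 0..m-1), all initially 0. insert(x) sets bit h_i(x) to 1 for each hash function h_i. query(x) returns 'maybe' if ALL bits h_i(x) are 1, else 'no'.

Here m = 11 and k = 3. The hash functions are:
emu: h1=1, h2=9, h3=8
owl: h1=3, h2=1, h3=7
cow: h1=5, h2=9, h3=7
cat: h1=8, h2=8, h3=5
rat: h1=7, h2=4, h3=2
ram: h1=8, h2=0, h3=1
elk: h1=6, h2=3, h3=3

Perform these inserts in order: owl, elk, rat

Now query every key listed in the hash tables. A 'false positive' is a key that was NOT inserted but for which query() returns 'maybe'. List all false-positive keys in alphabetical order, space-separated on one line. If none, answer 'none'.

Start: bits=00000000000
After insert 'owl': sets bits 1 3 7 -> bits=01010001000
After insert 'elk': sets bits 3 6 -> bits=01010011000
After insert 'rat': sets bits 2 4 7 -> bits=01111011000
Not inserted: cat cow emu ram — query each against bits=01111011000:
query cat: checks bit5=0, bit8=0 (has a 0) -> no => not a false positive
query cow: checks bit5=0, bit7=1, bit9=0 (has a 0) -> no => not a false positive
query emu: checks bit1=1, bit8=0, bit9=0 (has a 0) -> no => not a false positive
query ram: checks bit0=0, bit1=1, bit8=0 (has a 0) -> no => not a false positive
False positives (alphabetical): none

Answer: none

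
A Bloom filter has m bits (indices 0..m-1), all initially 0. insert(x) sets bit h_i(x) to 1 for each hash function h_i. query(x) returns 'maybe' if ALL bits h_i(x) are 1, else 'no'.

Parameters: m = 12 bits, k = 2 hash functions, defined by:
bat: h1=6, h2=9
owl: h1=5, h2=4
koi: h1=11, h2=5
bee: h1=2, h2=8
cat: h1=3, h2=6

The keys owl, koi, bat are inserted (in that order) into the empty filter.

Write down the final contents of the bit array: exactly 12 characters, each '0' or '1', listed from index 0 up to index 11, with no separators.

Answer: 000011100101

Derivation:
Start: bits=000000000000
After insert 'owl': sets bits 4 5 -> bits=000011000000
After insert 'koi': sets bits 5 11 -> bits=000011000001
After insert 'bat': sets bits 6 9 -> bits=000011100101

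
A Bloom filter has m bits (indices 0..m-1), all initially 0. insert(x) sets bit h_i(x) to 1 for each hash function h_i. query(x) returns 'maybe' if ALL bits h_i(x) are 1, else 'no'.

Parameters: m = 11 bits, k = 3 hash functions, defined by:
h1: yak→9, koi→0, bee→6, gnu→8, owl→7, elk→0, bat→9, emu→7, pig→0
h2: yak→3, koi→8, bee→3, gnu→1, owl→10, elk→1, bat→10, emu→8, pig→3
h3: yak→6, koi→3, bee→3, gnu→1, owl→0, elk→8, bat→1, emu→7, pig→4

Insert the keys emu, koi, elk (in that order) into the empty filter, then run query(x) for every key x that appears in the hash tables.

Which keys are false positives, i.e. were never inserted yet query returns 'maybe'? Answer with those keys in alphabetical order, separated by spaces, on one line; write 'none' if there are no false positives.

Start: bits=00000000000
After insert 'emu': sets bits 7 8 -> bits=00000001100
After insert 'koi': sets bits 0 3 8 -> bits=10010001100
After insert 'elk': sets bits 0 1 8 -> bits=11010001100
Not inserted: bat bee gnu owl pig yak — query each against bits=11010001100:
query bat: checks bit1=1, bit9=0, bit10=0 (has a 0) -> no => not a false positive
query bee: checks bit3=1, bit6=0 (has a 0) -> no => not a false positive
query gnu: checks bit1=1, bit8=1 (all 1) -> maybe => FALSE POSITIVE
query owl: checks bit0=1, bit7=1, bit10=0 (has a 0) -> no => not a false positive
query pig: checks bit0=1, bit3=1, bit4=0 (has a 0) -> no => not a false positive
query yak: checks bit3=1, bit6=0, bit9=0 (has a 0) -> no => not a false positive
False positives (alphabetical): gnu

Answer: gnu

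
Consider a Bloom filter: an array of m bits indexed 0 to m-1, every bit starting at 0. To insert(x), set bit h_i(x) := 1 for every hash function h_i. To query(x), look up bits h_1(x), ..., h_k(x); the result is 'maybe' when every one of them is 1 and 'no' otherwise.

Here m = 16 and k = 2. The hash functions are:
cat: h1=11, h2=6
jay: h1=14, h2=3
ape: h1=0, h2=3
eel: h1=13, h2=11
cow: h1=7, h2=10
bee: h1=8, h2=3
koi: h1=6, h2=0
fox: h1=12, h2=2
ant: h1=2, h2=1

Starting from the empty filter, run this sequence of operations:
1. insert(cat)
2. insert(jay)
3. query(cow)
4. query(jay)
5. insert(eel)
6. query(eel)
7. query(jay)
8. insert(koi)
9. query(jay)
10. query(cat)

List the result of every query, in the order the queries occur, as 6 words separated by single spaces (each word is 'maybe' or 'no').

Start: bits=0000000000000000
Op 1: insert cat -> sets bits 6 11 -> bits=0000001000010000
Op 2: insert jay -> sets bits 3 14 -> bits=0001001000010010
Op 3: query cow -> checks bit7=0, bit10=0 (has a 0) -> no
Op 4: query jay -> checks bit3=1, bit14=1 (all 1) -> maybe
Op 5: insert eel -> sets bits 11 13 -> bits=0001001000010110
Op 6: query eel -> checks bit11=1, bit13=1 (all 1) -> maybe
Op 7: query jay -> checks bit3=1, bit14=1 (all 1) -> maybe
Op 8: insert koi -> sets bits 0 6 -> bits=1001001000010110
Op 9: query jay -> checks bit3=1, bit14=1 (all 1) -> maybe
Op 10: query cat -> checks bit6=1, bit11=1 (all 1) -> maybe
Query results in order: no maybe maybe maybe maybe maybe

Answer: no maybe maybe maybe maybe maybe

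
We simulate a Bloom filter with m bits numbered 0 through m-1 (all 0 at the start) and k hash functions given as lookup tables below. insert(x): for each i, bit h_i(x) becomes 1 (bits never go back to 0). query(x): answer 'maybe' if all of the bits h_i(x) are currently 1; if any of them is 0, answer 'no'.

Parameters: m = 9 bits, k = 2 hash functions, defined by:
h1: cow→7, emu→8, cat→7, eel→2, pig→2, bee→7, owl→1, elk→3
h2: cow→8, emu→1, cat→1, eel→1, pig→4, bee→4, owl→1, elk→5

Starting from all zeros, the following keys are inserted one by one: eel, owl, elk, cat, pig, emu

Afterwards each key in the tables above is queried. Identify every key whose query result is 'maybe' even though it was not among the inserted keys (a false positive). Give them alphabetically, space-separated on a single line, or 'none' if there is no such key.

Start: bits=000000000
After insert 'eel': sets bits 1 2 -> bits=011000000
After insert 'owl': sets bits 1 -> bits=011000000
After insert 'elk': sets bits 3 5 -> bits=011101000
After insert 'cat': sets bits 1 7 -> bits=011101010
After insert 'pig': sets bits 2 4 -> bits=011111010
After insert 'emu': sets bits 1 8 -> bits=011111011
Not inserted: bee cow — query each against bits=011111011:
query bee: checks bit4=1, bit7=1 (all 1) -> maybe => FALSE POSITIVE
query cow: checks bit7=1, bit8=1 (all 1) -> maybe => FALSE POSITIVE
False positives (alphabetical): bee cow

Answer: bee cow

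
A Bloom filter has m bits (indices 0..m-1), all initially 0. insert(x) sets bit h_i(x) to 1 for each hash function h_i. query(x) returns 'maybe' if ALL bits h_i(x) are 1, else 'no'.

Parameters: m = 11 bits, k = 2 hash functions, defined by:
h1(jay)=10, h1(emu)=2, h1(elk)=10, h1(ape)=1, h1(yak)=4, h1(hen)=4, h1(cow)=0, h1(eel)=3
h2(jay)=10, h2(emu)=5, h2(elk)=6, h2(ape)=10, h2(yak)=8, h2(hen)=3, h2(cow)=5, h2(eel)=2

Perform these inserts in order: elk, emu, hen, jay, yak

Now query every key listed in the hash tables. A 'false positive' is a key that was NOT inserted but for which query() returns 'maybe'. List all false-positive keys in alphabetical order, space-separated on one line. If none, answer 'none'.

Answer: eel

Derivation:
Start: bits=00000000000
After insert 'elk': sets bits 6 10 -> bits=00000010001
After insert 'emu': sets bits 2 5 -> bits=00100110001
After insert 'hen': sets bits 3 4 -> bits=00111110001
After insert 'jay': sets bits 10 -> bits=00111110001
After insert 'yak': sets bits 4 8 -> bits=00111110101
Not inserted: ape cow eel — query each against bits=00111110101:
query ape: checks bit1=0, bit10=1 (has a 0) -> no => not a false positive
query cow: checks bit0=0, bit5=1 (has a 0) -> no => not a false positive
query eel: checks bit2=1, bit3=1 (all 1) -> maybe => FALSE POSITIVE
False positives (alphabetical): eel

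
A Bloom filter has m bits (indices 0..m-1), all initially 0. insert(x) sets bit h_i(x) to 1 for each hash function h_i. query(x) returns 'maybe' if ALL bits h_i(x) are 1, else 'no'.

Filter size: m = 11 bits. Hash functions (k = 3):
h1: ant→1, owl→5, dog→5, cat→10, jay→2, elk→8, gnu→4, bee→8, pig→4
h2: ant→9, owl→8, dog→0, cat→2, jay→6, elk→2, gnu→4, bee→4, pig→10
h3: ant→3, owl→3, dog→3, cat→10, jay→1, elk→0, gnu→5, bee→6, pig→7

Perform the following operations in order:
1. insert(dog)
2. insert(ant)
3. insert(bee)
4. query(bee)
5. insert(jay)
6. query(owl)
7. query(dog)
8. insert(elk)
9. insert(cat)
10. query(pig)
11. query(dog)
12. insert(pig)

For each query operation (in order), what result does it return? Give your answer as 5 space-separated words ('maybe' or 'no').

Answer: maybe maybe maybe no maybe

Derivation:
Start: bits=00000000000
Op 1: insert dog -> sets bits 0 3 5 -> bits=10010100000
Op 2: insert ant -> sets bits 1 3 9 -> bits=11010100010
Op 3: insert bee -> sets bits 4 6 8 -> bits=11011110110
Op 4: query bee -> checks bit4=1, bit6=1, bit8=1 (all 1) -> maybe
Op 5: insert jay -> sets bits 1 2 6 -> bits=11111110110
Op 6: query owl -> checks bit3=1, bit5=1, bit8=1 (all 1) -> maybe
Op 7: query dog -> checks bit0=1, bit3=1, bit5=1 (all 1) -> maybe
Op 8: insert elk -> sets bits 0 2 8 -> bits=11111110110
Op 9: insert cat -> sets bits 2 10 -> bits=11111110111
Op 10: query pig -> checks bit4=1, bit7=0, bit10=1 (has a 0) -> no
Op 11: query dog -> checks bit0=1, bit3=1, bit5=1 (all 1) -> maybe
Op 12: insert pig -> sets bits 4 7 10 -> bits=11111111111
Query results in order: maybe maybe maybe no maybe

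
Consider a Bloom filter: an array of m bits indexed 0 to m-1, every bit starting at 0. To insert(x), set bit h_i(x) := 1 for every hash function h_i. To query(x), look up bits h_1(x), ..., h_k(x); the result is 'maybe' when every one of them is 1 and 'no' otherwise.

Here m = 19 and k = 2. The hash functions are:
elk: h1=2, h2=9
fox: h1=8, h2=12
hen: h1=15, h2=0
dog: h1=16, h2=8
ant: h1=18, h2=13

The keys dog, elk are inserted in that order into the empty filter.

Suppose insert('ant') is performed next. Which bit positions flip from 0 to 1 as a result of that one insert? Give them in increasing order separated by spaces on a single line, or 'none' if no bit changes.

Answer: 13 18

Derivation:
Start: bits=0000000000000000000
After insert 'dog': sets bits 8 16 -> bits=0000000010000000100
After insert 'elk': sets bits 2 9 -> bits=0010000011000000100
insert 'ant' would touch bits 13 18; currently bit13=0, bit18=0
Bits that are 0 among those (would change 0->1): 13 18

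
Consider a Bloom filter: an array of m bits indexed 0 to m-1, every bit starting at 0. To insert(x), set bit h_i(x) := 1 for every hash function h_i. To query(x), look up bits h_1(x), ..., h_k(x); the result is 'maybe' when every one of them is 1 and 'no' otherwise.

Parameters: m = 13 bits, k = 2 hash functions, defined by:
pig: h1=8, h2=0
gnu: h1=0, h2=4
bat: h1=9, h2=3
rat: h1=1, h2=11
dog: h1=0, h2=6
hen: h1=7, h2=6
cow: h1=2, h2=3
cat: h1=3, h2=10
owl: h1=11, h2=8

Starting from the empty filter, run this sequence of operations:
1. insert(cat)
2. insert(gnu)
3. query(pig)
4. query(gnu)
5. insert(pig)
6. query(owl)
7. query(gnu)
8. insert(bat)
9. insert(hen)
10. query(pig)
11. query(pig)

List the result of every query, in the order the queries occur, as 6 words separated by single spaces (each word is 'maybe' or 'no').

Answer: no maybe no maybe maybe maybe

Derivation:
Start: bits=0000000000000
Op 1: insert cat -> sets bits 3 10 -> bits=0001000000100
Op 2: insert gnu -> sets bits 0 4 -> bits=1001100000100
Op 3: query pig -> checks bit0=1, bit8=0 (has a 0) -> no
Op 4: query gnu -> checks bit0=1, bit4=1 (all 1) -> maybe
Op 5: insert pig -> sets bits 0 8 -> bits=1001100010100
Op 6: query owl -> checks bit8=1, bit11=0 (has a 0) -> no
Op 7: query gnu -> checks bit0=1, bit4=1 (all 1) -> maybe
Op 8: insert bat -> sets bits 3 9 -> bits=1001100011100
Op 9: insert hen -> sets bits 6 7 -> bits=1001101111100
Op 10: query pig -> checks bit0=1, bit8=1 (all 1) -> maybe
Op 11: query pig -> checks bit0=1, bit8=1 (all 1) -> maybe
Query results in order: no maybe no maybe maybe maybe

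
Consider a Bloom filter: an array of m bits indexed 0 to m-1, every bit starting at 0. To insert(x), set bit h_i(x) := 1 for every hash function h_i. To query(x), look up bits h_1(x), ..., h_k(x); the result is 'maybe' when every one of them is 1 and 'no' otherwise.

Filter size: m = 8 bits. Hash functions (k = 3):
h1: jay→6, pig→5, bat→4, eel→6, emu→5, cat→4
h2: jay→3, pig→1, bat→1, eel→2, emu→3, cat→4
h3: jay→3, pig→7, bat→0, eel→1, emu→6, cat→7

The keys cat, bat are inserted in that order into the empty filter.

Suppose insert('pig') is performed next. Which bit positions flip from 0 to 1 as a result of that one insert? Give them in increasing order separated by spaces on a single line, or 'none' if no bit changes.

Answer: 5

Derivation:
Start: bits=00000000
After insert 'cat': sets bits 4 7 -> bits=00001001
After insert 'bat': sets bits 0 1 4 -> bits=11001001
insert 'pig' would touch bits 1 5 7; currently bit1=1, bit5=0, bit7=1
Bits that are 0 among those (would change 0->1): 5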